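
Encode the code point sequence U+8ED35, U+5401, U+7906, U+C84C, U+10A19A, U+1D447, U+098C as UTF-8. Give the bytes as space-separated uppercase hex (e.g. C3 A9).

U+8ED35: 4-byte form → F2 8E B4 B5.
U+5401: 3-byte form → E5 90 81.
U+7906: 3-byte form → E7 A4 86.
U+C84C: 3-byte form → EC A1 8C.
U+10A19A: 4-byte form → F4 8A 86 9A.
U+1D447: 4-byte form → F0 9D 91 87.
U+098C: 3-byte form → E0 A6 8C.
Concatenated (24 bytes): F2 8E B4 B5 E5 90 81 E7 A4 86 EC A1 8C F4 8A 86 9A F0 9D 91 87 E0 A6 8C.

F2 8E B4 B5 E5 90 81 E7 A4 86 EC A1 8C F4 8A 86 9A F0 9D 91 87 E0 A6 8C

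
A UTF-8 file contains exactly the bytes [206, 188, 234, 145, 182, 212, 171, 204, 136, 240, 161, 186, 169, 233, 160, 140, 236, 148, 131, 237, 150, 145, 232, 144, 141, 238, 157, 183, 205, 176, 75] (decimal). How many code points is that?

Byte at offset 0: 0xCE = 11001110 → 2-byte char (#1). Advance 2.
Byte at offset 2: 0xEA = 11101010 → 3-byte char (#2). Advance 3.
Byte at offset 5: 0xD4 = 11010100 → 2-byte char (#3). Advance 2.
Byte at offset 7: 0xCC = 11001100 → 2-byte char (#4). Advance 2.
Byte at offset 9: 0xF0 = 11110000 → 4-byte char (#5). Advance 4.
Byte at offset 13: 0xE9 = 11101001 → 3-byte char (#6). Advance 3.
Byte at offset 16: 0xEC = 11101100 → 3-byte char (#7). Advance 3.
Byte at offset 19: 0xED = 11101101 → 3-byte char (#8). Advance 3.
Byte at offset 22: 0xE8 = 11101000 → 3-byte char (#9). Advance 3.
Byte at offset 25: 0xEE = 11101110 → 3-byte char (#10). Advance 3.
Byte at offset 28: 0xCD = 11001101 → 2-byte char (#11). Advance 2.
Byte at offset 30: 0x4B = 01001011 → 1-byte char (#12). Advance 1.
Reached end at offset 31 after 12 code points.

12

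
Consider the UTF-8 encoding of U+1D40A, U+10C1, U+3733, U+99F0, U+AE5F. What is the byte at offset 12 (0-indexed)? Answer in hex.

0xB0

U+1D40A → 4-byte form F0 9D 90 8A at offsets 0–3.
U+10C1 → 3-byte form E1 83 81 at offsets 4–6.
U+3733 → 3-byte form E3 9C B3 at offsets 7–9.
U+99F0 → 3-byte form E9 A7 B0 at offsets 10–12.
Offset 12 falls in char 4's range; it's byte 3 of E9 A7 B0 = 0xB0.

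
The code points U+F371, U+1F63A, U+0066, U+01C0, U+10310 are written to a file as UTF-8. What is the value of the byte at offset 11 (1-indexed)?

0xF0

1-indexed offset 11 is 0-indexed offset 10.
U+F371 → 3-byte form EF 8D B1 at offsets 0–2.
U+1F63A → 4-byte form F0 9F 98 BA at offsets 3–6.
U+0066 → 1-byte form 66 at offsets 7–7.
U+01C0 → 2-byte form C7 80 at offsets 8–9.
U+10310 → 4-byte form F0 90 8C 90 at offsets 10–13.
Offset 10 falls in char 5's range; it's byte 1 of F0 90 8C 90 = 0xF0.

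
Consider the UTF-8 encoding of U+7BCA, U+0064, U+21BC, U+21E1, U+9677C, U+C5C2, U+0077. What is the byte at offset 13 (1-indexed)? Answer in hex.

0x9D

1-indexed offset 13 is 0-indexed offset 12.
U+7BCA → 3-byte form E7 AF 8A at offsets 0–2.
U+0064 → 1-byte form 64 at offsets 3–3.
U+21BC → 3-byte form E2 86 BC at offsets 4–6.
U+21E1 → 3-byte form E2 87 A1 at offsets 7–9.
U+9677C → 4-byte form F2 96 9D BC at offsets 10–13.
Offset 12 falls in char 5's range; it's byte 3 of F2 96 9D BC = 0x9D.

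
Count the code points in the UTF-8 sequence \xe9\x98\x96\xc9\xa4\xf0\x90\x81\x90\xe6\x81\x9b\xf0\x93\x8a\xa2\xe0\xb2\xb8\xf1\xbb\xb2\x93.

7

Byte at offset 0: 0xE9 = 11101001 → 3-byte char (#1). Advance 3.
Byte at offset 3: 0xC9 = 11001001 → 2-byte char (#2). Advance 2.
Byte at offset 5: 0xF0 = 11110000 → 4-byte char (#3). Advance 4.
Byte at offset 9: 0xE6 = 11100110 → 3-byte char (#4). Advance 3.
Byte at offset 12: 0xF0 = 11110000 → 4-byte char (#5). Advance 4.
Byte at offset 16: 0xE0 = 11100000 → 3-byte char (#6). Advance 3.
Byte at offset 19: 0xF1 = 11110001 → 4-byte char (#7). Advance 4.
Reached end at offset 23 after 7 code points.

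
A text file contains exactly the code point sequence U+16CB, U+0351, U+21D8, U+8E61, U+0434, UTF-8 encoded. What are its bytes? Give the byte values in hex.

E1 9B 8B CD 91 E2 87 98 E8 B9 A1 D0 B4

U+16CB: 3-byte form → E1 9B 8B.
U+0351: 2-byte form → CD 91.
U+21D8: 3-byte form → E2 87 98.
U+8E61: 3-byte form → E8 B9 A1.
U+0434: 2-byte form → D0 B4.
Concatenated (13 bytes): E1 9B 8B CD 91 E2 87 98 E8 B9 A1 D0 B4.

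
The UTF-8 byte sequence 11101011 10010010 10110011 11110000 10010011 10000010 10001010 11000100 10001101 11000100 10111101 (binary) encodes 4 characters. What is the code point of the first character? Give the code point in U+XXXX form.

U+B4B3

Offset 0: leading byte 0xEB = 11101011 → 3-byte char #1 = EB 92 B3.
Leading byte 0xEB = 11101011 matches 1110xxxx → 3-byte sequence.
Byte 1: 0xEB = 11101011, payload 1011 (4 bits).
Byte 2: 0x92 = 10010010 (10xxxxxx ✓), payload 010010.
Byte 3: 0xB3 = 10110011 (10xxxxxx ✓), payload 110011.
Concatenate: 1011010010110011 = 0xB4B3 (16 bits → U+B4B3).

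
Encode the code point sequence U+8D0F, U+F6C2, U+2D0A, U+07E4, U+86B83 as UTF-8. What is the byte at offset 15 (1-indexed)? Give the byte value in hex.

1-indexed offset 15 is 0-indexed offset 14.
U+8D0F → 3-byte form E8 B4 8F at offsets 0–2.
U+F6C2 → 3-byte form EF 9B 82 at offsets 3–5.
U+2D0A → 3-byte form E2 B4 8A at offsets 6–8.
U+07E4 → 2-byte form DF A4 at offsets 9–10.
U+86B83 → 4-byte form F2 86 AE 83 at offsets 11–14.
Offset 14 falls in char 5's range; it's byte 4 of F2 86 AE 83 = 0x83.

0x83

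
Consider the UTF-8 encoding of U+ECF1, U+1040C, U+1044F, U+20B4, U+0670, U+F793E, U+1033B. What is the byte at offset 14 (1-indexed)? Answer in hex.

1-indexed offset 14 is 0-indexed offset 13.
U+ECF1 → 3-byte form EE B3 B1 at offsets 0–2.
U+1040C → 4-byte form F0 90 90 8C at offsets 3–6.
U+1044F → 4-byte form F0 90 91 8F at offsets 7–10.
U+20B4 → 3-byte form E2 82 B4 at offsets 11–13.
Offset 13 falls in char 4's range; it's byte 3 of E2 82 B4 = 0xB4.

0xB4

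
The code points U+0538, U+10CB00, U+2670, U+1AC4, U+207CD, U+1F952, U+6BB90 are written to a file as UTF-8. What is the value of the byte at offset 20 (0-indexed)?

0xF1

U+0538 → 2-byte form D4 B8 at offsets 0–1.
U+10CB00 → 4-byte form F4 8C AC 80 at offsets 2–5.
U+2670 → 3-byte form E2 99 B0 at offsets 6–8.
U+1AC4 → 3-byte form E1 AB 84 at offsets 9–11.
U+207CD → 4-byte form F0 A0 9F 8D at offsets 12–15.
U+1F952 → 4-byte form F0 9F A5 92 at offsets 16–19.
U+6BB90 → 4-byte form F1 AB AE 90 at offsets 20–23.
Offset 20 falls in char 7's range; it's byte 1 of F1 AB AE 90 = 0xF1.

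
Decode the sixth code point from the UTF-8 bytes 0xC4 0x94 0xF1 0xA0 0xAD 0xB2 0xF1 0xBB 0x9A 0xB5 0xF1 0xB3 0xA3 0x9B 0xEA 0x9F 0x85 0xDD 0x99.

U+0759

Offset 0: leading byte 0xC4 = 11000100 → 2-byte char #1 = C4 94.
Offset 2: leading byte 0xF1 = 11110001 → 4-byte char #2 = F1 A0 AD B2.
Offset 6: leading byte 0xF1 = 11110001 → 4-byte char #3 = F1 BB 9A B5.
Offset 10: leading byte 0xF1 = 11110001 → 4-byte char #4 = F1 B3 A3 9B.
Offset 14: leading byte 0xEA = 11101010 → 3-byte char #5 = EA 9F 85.
Offset 17: leading byte 0xDD = 11011101 → 2-byte char #6 = DD 99.
Leading byte 0xDD = 11011101 matches 110xxxxx → 2-byte sequence.
Byte 1: 0xDD = 11011101, payload 11101 (5 bits).
Byte 2: 0x99 = 10011001 (10xxxxxx ✓), payload 011001.
Concatenate: 11101011001 = 0x759 (11 bits → U+0759).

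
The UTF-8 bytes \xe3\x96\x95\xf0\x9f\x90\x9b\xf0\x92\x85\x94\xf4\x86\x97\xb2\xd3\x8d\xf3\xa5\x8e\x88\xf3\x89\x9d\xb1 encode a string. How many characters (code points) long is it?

Byte at offset 0: 0xE3 = 11100011 → 3-byte char (#1). Advance 3.
Byte at offset 3: 0xF0 = 11110000 → 4-byte char (#2). Advance 4.
Byte at offset 7: 0xF0 = 11110000 → 4-byte char (#3). Advance 4.
Byte at offset 11: 0xF4 = 11110100 → 4-byte char (#4). Advance 4.
Byte at offset 15: 0xD3 = 11010011 → 2-byte char (#5). Advance 2.
Byte at offset 17: 0xF3 = 11110011 → 4-byte char (#6). Advance 4.
Byte at offset 21: 0xF3 = 11110011 → 4-byte char (#7). Advance 4.
Reached end at offset 25 after 7 code points.

7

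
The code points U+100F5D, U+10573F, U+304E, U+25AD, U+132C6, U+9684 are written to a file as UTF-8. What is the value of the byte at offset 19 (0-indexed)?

U+100F5D → 4-byte form F4 80 BD 9D at offsets 0–3.
U+10573F → 4-byte form F4 85 9C BF at offsets 4–7.
U+304E → 3-byte form E3 81 8E at offsets 8–10.
U+25AD → 3-byte form E2 96 AD at offsets 11–13.
U+132C6 → 4-byte form F0 93 8B 86 at offsets 14–17.
U+9684 → 3-byte form E9 9A 84 at offsets 18–20.
Offset 19 falls in char 6's range; it's byte 2 of E9 9A 84 = 0x9A.

0x9A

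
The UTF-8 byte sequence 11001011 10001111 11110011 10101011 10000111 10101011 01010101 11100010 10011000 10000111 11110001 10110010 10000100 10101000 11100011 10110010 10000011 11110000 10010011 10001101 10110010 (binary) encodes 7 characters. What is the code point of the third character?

U+0055

Offset 0: leading byte 0xCB = 11001011 → 2-byte char #1 = CB 8F.
Offset 2: leading byte 0xF3 = 11110011 → 4-byte char #2 = F3 AB 87 AB.
Offset 6: leading byte 0x55 = 01010101 → 1-byte char #3 = 55.
Leading byte 0x55 = 01010101 matches 0xxxxxxx → 1-byte sequence.
Byte 1: 0x55 = 01010101, payload 1010101 (7 bits).
Concatenate: 1010101 = 0x55 (7 bits → U+0055).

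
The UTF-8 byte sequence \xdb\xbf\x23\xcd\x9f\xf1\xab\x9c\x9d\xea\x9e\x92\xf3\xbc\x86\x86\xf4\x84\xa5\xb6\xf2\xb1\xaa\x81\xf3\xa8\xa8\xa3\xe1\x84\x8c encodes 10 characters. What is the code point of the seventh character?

U+104976

Offset 0: leading byte 0xDB = 11011011 → 2-byte char #1 = DB BF.
Offset 2: leading byte 0x23 = 00100011 → 1-byte char #2 = 23.
Offset 3: leading byte 0xCD = 11001101 → 2-byte char #3 = CD 9F.
Offset 5: leading byte 0xF1 = 11110001 → 4-byte char #4 = F1 AB 9C 9D.
Offset 9: leading byte 0xEA = 11101010 → 3-byte char #5 = EA 9E 92.
Offset 12: leading byte 0xF3 = 11110011 → 4-byte char #6 = F3 BC 86 86.
Offset 16: leading byte 0xF4 = 11110100 → 4-byte char #7 = F4 84 A5 B6.
Leading byte 0xF4 = 11110100 matches 11110xxx → 4-byte sequence.
Byte 1: 0xF4 = 11110100, payload 100 (3 bits).
Byte 2: 0x84 = 10000100 (10xxxxxx ✓), payload 000100.
Byte 3: 0xA5 = 10100101 (10xxxxxx ✓), payload 100101.
Byte 4: 0xB6 = 10110110 (10xxxxxx ✓), payload 110110.
Concatenate: 100000100100101110110 = 0x104976 (21 bits → U+104976).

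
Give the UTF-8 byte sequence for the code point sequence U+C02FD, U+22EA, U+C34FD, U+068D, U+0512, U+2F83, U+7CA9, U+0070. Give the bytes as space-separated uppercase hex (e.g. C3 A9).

F3 80 8B BD E2 8B AA F3 83 93 BD DA 8D D4 92 E2 BE 83 E7 B2 A9 70

U+C02FD: 4-byte form → F3 80 8B BD.
U+22EA: 3-byte form → E2 8B AA.
U+C34FD: 4-byte form → F3 83 93 BD.
U+068D: 2-byte form → DA 8D.
U+0512: 2-byte form → D4 92.
U+2F83: 3-byte form → E2 BE 83.
U+7CA9: 3-byte form → E7 B2 A9.
U+0070: 1-byte form → 70.
Concatenated (22 bytes): F3 80 8B BD E2 8B AA F3 83 93 BD DA 8D D4 92 E2 BE 83 E7 B2 A9 70.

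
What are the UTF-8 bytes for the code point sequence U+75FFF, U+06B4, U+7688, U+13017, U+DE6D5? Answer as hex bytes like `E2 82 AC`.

U+75FFF: 4-byte form → F1 B5 BF BF.
U+06B4: 2-byte form → DA B4.
U+7688: 3-byte form → E7 9A 88.
U+13017: 4-byte form → F0 93 80 97.
U+DE6D5: 4-byte form → F3 9E 9B 95.
Concatenated (17 bytes): F1 B5 BF BF DA B4 E7 9A 88 F0 93 80 97 F3 9E 9B 95.

F1 B5 BF BF DA B4 E7 9A 88 F0 93 80 97 F3 9E 9B 95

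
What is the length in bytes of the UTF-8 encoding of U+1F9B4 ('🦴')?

U+1F9B4 = 0x1F9B4. UTF-8 uses 1 byte below 0x80, 2 below 0x800, 3 below 0x10000, 4 up to 0x10FFFF. 0x1F9B4 is in U+10000–U+10FFFF → 4 bytes.

4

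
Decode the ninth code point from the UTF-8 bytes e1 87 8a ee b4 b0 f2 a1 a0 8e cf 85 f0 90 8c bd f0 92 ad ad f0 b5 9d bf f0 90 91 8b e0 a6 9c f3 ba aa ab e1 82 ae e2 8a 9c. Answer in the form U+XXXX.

Offset 0: leading byte 0xE1 = 11100001 → 3-byte char #1 = E1 87 8A.
Offset 3: leading byte 0xEE = 11101110 → 3-byte char #2 = EE B4 B0.
Offset 6: leading byte 0xF2 = 11110010 → 4-byte char #3 = F2 A1 A0 8E.
Offset 10: leading byte 0xCF = 11001111 → 2-byte char #4 = CF 85.
Offset 12: leading byte 0xF0 = 11110000 → 4-byte char #5 = F0 90 8C BD.
Offset 16: leading byte 0xF0 = 11110000 → 4-byte char #6 = F0 92 AD AD.
Offset 20: leading byte 0xF0 = 11110000 → 4-byte char #7 = F0 B5 9D BF.
Offset 24: leading byte 0xF0 = 11110000 → 4-byte char #8 = F0 90 91 8B.
Offset 28: leading byte 0xE0 = 11100000 → 3-byte char #9 = E0 A6 9C.
Leading byte 0xE0 = 11100000 matches 1110xxxx → 3-byte sequence.
Byte 1: 0xE0 = 11100000, payload 0000 (4 bits).
Byte 2: 0xA6 = 10100110 (10xxxxxx ✓), payload 100110.
Byte 3: 0x9C = 10011100 (10xxxxxx ✓), payload 011100.
Concatenate: 0000100110011100 = 0x99C (16 bits → U+099C).

U+099C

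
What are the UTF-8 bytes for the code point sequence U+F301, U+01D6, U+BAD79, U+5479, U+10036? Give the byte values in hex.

EF 8C 81 C7 96 F2 BA B5 B9 E5 91 B9 F0 90 80 B6

U+F301: 3-byte form → EF 8C 81.
U+01D6: 2-byte form → C7 96.
U+BAD79: 4-byte form → F2 BA B5 B9.
U+5479: 3-byte form → E5 91 B9.
U+10036: 4-byte form → F0 90 80 B6.
Concatenated (16 bytes): EF 8C 81 C7 96 F2 BA B5 B9 E5 91 B9 F0 90 80 B6.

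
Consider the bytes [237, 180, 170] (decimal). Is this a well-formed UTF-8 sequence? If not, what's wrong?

invalid (encodes a surrogate (U+D800–U+DFFF))

Structurally a 3-byte sequence; payload = 0xDD2A.
But 0xDD2A is in U+D800–U+DFFF, the surrogate range. Surrogates are not Unicode scalar values and are forbidden in UTF-8.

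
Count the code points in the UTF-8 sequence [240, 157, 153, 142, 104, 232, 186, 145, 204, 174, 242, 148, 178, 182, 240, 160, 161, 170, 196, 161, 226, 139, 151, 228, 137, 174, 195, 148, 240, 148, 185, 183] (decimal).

Byte at offset 0: 0xF0 = 11110000 → 4-byte char (#1). Advance 4.
Byte at offset 4: 0x68 = 01101000 → 1-byte char (#2). Advance 1.
Byte at offset 5: 0xE8 = 11101000 → 3-byte char (#3). Advance 3.
Byte at offset 8: 0xCC = 11001100 → 2-byte char (#4). Advance 2.
Byte at offset 10: 0xF2 = 11110010 → 4-byte char (#5). Advance 4.
Byte at offset 14: 0xF0 = 11110000 → 4-byte char (#6). Advance 4.
Byte at offset 18: 0xC4 = 11000100 → 2-byte char (#7). Advance 2.
Byte at offset 20: 0xE2 = 11100010 → 3-byte char (#8). Advance 3.
Byte at offset 23: 0xE4 = 11100100 → 3-byte char (#9). Advance 3.
Byte at offset 26: 0xC3 = 11000011 → 2-byte char (#10). Advance 2.
Byte at offset 28: 0xF0 = 11110000 → 4-byte char (#11). Advance 4.
Reached end at offset 32 after 11 code points.

11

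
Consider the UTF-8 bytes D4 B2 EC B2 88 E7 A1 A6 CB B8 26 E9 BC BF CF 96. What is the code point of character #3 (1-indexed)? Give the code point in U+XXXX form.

Offset 0: leading byte 0xD4 = 11010100 → 2-byte char #1 = D4 B2.
Offset 2: leading byte 0xEC = 11101100 → 3-byte char #2 = EC B2 88.
Offset 5: leading byte 0xE7 = 11100111 → 3-byte char #3 = E7 A1 A6.
Leading byte 0xE7 = 11100111 matches 1110xxxx → 3-byte sequence.
Byte 1: 0xE7 = 11100111, payload 0111 (4 bits).
Byte 2: 0xA1 = 10100001 (10xxxxxx ✓), payload 100001.
Byte 3: 0xA6 = 10100110 (10xxxxxx ✓), payload 100110.
Concatenate: 0111100001100110 = 0x7866 (16 bits → U+7866).

U+7866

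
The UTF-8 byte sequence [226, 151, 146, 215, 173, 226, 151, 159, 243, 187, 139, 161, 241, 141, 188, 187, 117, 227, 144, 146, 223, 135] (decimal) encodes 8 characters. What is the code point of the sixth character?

U+0075

Offset 0: leading byte 0xE2 = 11100010 → 3-byte char #1 = E2 97 92.
Offset 3: leading byte 0xD7 = 11010111 → 2-byte char #2 = D7 AD.
Offset 5: leading byte 0xE2 = 11100010 → 3-byte char #3 = E2 97 9F.
Offset 8: leading byte 0xF3 = 11110011 → 4-byte char #4 = F3 BB 8B A1.
Offset 12: leading byte 0xF1 = 11110001 → 4-byte char #5 = F1 8D BC BB.
Offset 16: leading byte 0x75 = 01110101 → 1-byte char #6 = 75.
Leading byte 0x75 = 01110101 matches 0xxxxxxx → 1-byte sequence.
Byte 1: 0x75 = 01110101, payload 1110101 (7 bits).
Concatenate: 1110101 = 0x75 (7 bits → U+0075).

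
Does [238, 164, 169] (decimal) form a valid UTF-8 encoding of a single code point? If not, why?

Leading byte 0xEE = 11101110 → 3-byte form.
Continuation bytes 0xA4=10100100, 0xA9=10101001 all match 10xxxxxx.
Decoded value 0xE929 is ≥ 0x800 (shortest form) and not a surrogate.

valid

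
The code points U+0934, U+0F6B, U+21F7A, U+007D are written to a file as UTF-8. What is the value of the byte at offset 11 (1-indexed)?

1-indexed offset 11 is 0-indexed offset 10.
U+0934 → 3-byte form E0 A4 B4 at offsets 0–2.
U+0F6B → 3-byte form E0 BD AB at offsets 3–5.
U+21F7A → 4-byte form F0 A1 BD BA at offsets 6–9.
U+007D → 1-byte form 7D at offsets 10–10.
Offset 10 falls in char 4's range; it's byte 1 of 7D = 0x7D.

0x7D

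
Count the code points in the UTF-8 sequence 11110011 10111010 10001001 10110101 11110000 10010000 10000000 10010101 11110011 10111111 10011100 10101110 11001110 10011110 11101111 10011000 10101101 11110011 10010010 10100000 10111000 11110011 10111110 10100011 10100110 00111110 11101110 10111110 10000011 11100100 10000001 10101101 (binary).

10

Byte at offset 0: 0xF3 = 11110011 → 4-byte char (#1). Advance 4.
Byte at offset 4: 0xF0 = 11110000 → 4-byte char (#2). Advance 4.
Byte at offset 8: 0xF3 = 11110011 → 4-byte char (#3). Advance 4.
Byte at offset 12: 0xCE = 11001110 → 2-byte char (#4). Advance 2.
Byte at offset 14: 0xEF = 11101111 → 3-byte char (#5). Advance 3.
Byte at offset 17: 0xF3 = 11110011 → 4-byte char (#6). Advance 4.
Byte at offset 21: 0xF3 = 11110011 → 4-byte char (#7). Advance 4.
Byte at offset 25: 0x3E = 00111110 → 1-byte char (#8). Advance 1.
Byte at offset 26: 0xEE = 11101110 → 3-byte char (#9). Advance 3.
Byte at offset 29: 0xE4 = 11100100 → 3-byte char (#10). Advance 3.
Reached end at offset 32 after 10 code points.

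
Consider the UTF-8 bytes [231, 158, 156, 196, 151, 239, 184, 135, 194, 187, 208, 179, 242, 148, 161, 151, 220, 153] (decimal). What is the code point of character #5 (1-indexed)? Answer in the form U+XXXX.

Offset 0: leading byte 0xE7 = 11100111 → 3-byte char #1 = E7 9E 9C.
Offset 3: leading byte 0xC4 = 11000100 → 2-byte char #2 = C4 97.
Offset 5: leading byte 0xEF = 11101111 → 3-byte char #3 = EF B8 87.
Offset 8: leading byte 0xC2 = 11000010 → 2-byte char #4 = C2 BB.
Offset 10: leading byte 0xD0 = 11010000 → 2-byte char #5 = D0 B3.
Leading byte 0xD0 = 11010000 matches 110xxxxx → 2-byte sequence.
Byte 1: 0xD0 = 11010000, payload 10000 (5 bits).
Byte 2: 0xB3 = 10110011 (10xxxxxx ✓), payload 110011.
Concatenate: 10000110011 = 0x433 (11 bits → U+0433).

U+0433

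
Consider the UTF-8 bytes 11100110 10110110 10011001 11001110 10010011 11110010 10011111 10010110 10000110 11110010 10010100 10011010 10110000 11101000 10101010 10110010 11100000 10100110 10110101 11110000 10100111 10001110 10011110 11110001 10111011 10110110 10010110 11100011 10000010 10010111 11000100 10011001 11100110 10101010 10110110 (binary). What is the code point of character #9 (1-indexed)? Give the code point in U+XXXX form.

U+3097

Offset 0: leading byte 0xE6 = 11100110 → 3-byte char #1 = E6 B6 99.
Offset 3: leading byte 0xCE = 11001110 → 2-byte char #2 = CE 93.
Offset 5: leading byte 0xF2 = 11110010 → 4-byte char #3 = F2 9F 96 86.
Offset 9: leading byte 0xF2 = 11110010 → 4-byte char #4 = F2 94 9A B0.
Offset 13: leading byte 0xE8 = 11101000 → 3-byte char #5 = E8 AA B2.
Offset 16: leading byte 0xE0 = 11100000 → 3-byte char #6 = E0 A6 B5.
Offset 19: leading byte 0xF0 = 11110000 → 4-byte char #7 = F0 A7 8E 9E.
Offset 23: leading byte 0xF1 = 11110001 → 4-byte char #8 = F1 BB B6 96.
Offset 27: leading byte 0xE3 = 11100011 → 3-byte char #9 = E3 82 97.
Leading byte 0xE3 = 11100011 matches 1110xxxx → 3-byte sequence.
Byte 1: 0xE3 = 11100011, payload 0011 (4 bits).
Byte 2: 0x82 = 10000010 (10xxxxxx ✓), payload 000010.
Byte 3: 0x97 = 10010111 (10xxxxxx ✓), payload 010111.
Concatenate: 0011000010010111 = 0x3097 (16 bits → U+3097).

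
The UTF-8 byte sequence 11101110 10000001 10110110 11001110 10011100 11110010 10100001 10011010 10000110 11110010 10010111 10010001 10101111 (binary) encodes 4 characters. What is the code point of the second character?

U+039C

Offset 0: leading byte 0xEE = 11101110 → 3-byte char #1 = EE 81 B6.
Offset 3: leading byte 0xCE = 11001110 → 2-byte char #2 = CE 9C.
Leading byte 0xCE = 11001110 matches 110xxxxx → 2-byte sequence.
Byte 1: 0xCE = 11001110, payload 01110 (5 bits).
Byte 2: 0x9C = 10011100 (10xxxxxx ✓), payload 011100.
Concatenate: 01110011100 = 0x39C (11 bits → U+039C).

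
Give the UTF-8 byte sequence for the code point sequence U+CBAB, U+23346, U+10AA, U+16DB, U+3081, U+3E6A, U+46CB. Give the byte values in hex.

U+CBAB: 3-byte form → EC AE AB.
U+23346: 4-byte form → F0 A3 8D 86.
U+10AA: 3-byte form → E1 82 AA.
U+16DB: 3-byte form → E1 9B 9B.
U+3081: 3-byte form → E3 82 81.
U+3E6A: 3-byte form → E3 B9 AA.
U+46CB: 3-byte form → E4 9B 8B.
Concatenated (22 bytes): EC AE AB F0 A3 8D 86 E1 82 AA E1 9B 9B E3 82 81 E3 B9 AA E4 9B 8B.

EC AE AB F0 A3 8D 86 E1 82 AA E1 9B 9B E3 82 81 E3 B9 AA E4 9B 8B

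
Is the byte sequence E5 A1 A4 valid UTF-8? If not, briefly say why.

Leading byte 0xE5 = 11100101 → 3-byte form.
Continuation bytes 0xA1=10100001, 0xA4=10100100 all match 10xxxxxx.
Decoded value 0x5864 is ≥ 0x800 (shortest form) and not a surrogate.

valid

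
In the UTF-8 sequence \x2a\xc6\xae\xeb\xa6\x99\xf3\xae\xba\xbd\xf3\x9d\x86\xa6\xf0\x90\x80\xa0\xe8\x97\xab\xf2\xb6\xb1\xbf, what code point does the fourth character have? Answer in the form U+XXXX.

U+EEEBD

Offset 0: leading byte 0x2A = 00101010 → 1-byte char #1 = 2A.
Offset 1: leading byte 0xC6 = 11000110 → 2-byte char #2 = C6 AE.
Offset 3: leading byte 0xEB = 11101011 → 3-byte char #3 = EB A6 99.
Offset 6: leading byte 0xF3 = 11110011 → 4-byte char #4 = F3 AE BA BD.
Leading byte 0xF3 = 11110011 matches 11110xxx → 4-byte sequence.
Byte 1: 0xF3 = 11110011, payload 011 (3 bits).
Byte 2: 0xAE = 10101110 (10xxxxxx ✓), payload 101110.
Byte 3: 0xBA = 10111010 (10xxxxxx ✓), payload 111010.
Byte 4: 0xBD = 10111101 (10xxxxxx ✓), payload 111101.
Concatenate: 011101110111010111101 = 0xEEEBD (21 bits → U+EEEBD).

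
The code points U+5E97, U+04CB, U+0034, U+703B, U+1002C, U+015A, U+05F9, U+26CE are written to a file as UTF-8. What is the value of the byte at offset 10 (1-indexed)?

1-indexed offset 10 is 0-indexed offset 9.
U+5E97 → 3-byte form E5 BA 97 at offsets 0–2.
U+04CB → 2-byte form D3 8B at offsets 3–4.
U+0034 → 1-byte form 34 at offsets 5–5.
U+703B → 3-byte form E7 80 BB at offsets 6–8.
U+1002C → 4-byte form F0 90 80 AC at offsets 9–12.
Offset 9 falls in char 5's range; it's byte 1 of F0 90 80 AC = 0xF0.

0xF0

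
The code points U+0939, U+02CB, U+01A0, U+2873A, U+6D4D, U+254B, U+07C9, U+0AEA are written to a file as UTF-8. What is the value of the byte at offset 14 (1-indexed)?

1-indexed offset 14 is 0-indexed offset 13.
U+0939 → 3-byte form E0 A4 B9 at offsets 0–2.
U+02CB → 2-byte form CB 8B at offsets 3–4.
U+01A0 → 2-byte form C6 A0 at offsets 5–6.
U+2873A → 4-byte form F0 A8 9C BA at offsets 7–10.
U+6D4D → 3-byte form E6 B5 8D at offsets 11–13.
Offset 13 falls in char 5's range; it's byte 3 of E6 B5 8D = 0x8D.

0x8D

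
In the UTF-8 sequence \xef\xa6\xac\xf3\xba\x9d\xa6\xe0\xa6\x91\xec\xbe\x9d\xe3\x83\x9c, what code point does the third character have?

Offset 0: leading byte 0xEF = 11101111 → 3-byte char #1 = EF A6 AC.
Offset 3: leading byte 0xF3 = 11110011 → 4-byte char #2 = F3 BA 9D A6.
Offset 7: leading byte 0xE0 = 11100000 → 3-byte char #3 = E0 A6 91.
Leading byte 0xE0 = 11100000 matches 1110xxxx → 3-byte sequence.
Byte 1: 0xE0 = 11100000, payload 0000 (4 bits).
Byte 2: 0xA6 = 10100110 (10xxxxxx ✓), payload 100110.
Byte 3: 0x91 = 10010001 (10xxxxxx ✓), payload 010001.
Concatenate: 0000100110010001 = 0x991 (16 bits → U+0991).

U+0991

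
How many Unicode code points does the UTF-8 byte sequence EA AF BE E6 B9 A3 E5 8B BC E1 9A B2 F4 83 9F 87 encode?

5

Byte at offset 0: 0xEA = 11101010 → 3-byte char (#1). Advance 3.
Byte at offset 3: 0xE6 = 11100110 → 3-byte char (#2). Advance 3.
Byte at offset 6: 0xE5 = 11100101 → 3-byte char (#3). Advance 3.
Byte at offset 9: 0xE1 = 11100001 → 3-byte char (#4). Advance 3.
Byte at offset 12: 0xF4 = 11110100 → 4-byte char (#5). Advance 4.
Reached end at offset 16 after 5 code points.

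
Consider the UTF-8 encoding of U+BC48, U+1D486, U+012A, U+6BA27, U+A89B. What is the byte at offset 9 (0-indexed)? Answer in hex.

0xF1

U+BC48 → 3-byte form EB B1 88 at offsets 0–2.
U+1D486 → 4-byte form F0 9D 92 86 at offsets 3–6.
U+012A → 2-byte form C4 AA at offsets 7–8.
U+6BA27 → 4-byte form F1 AB A8 A7 at offsets 9–12.
Offset 9 falls in char 4's range; it's byte 1 of F1 AB A8 A7 = 0xF1.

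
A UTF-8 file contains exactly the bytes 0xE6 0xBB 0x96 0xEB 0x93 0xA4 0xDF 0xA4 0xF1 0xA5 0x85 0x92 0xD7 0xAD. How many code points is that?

5

Byte at offset 0: 0xE6 = 11100110 → 3-byte char (#1). Advance 3.
Byte at offset 3: 0xEB = 11101011 → 3-byte char (#2). Advance 3.
Byte at offset 6: 0xDF = 11011111 → 2-byte char (#3). Advance 2.
Byte at offset 8: 0xF1 = 11110001 → 4-byte char (#4). Advance 4.
Byte at offset 12: 0xD7 = 11010111 → 2-byte char (#5). Advance 2.
Reached end at offset 14 after 5 code points.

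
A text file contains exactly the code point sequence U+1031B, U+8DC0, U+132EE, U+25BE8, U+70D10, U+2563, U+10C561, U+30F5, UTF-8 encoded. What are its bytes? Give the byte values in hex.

F0 90 8C 9B E8 B7 80 F0 93 8B AE F0 A5 AF A8 F1 B0 B4 90 E2 95 A3 F4 8C 95 A1 E3 83 B5

U+1031B: 4-byte form → F0 90 8C 9B.
U+8DC0: 3-byte form → E8 B7 80.
U+132EE: 4-byte form → F0 93 8B AE.
U+25BE8: 4-byte form → F0 A5 AF A8.
U+70D10: 4-byte form → F1 B0 B4 90.
U+2563: 3-byte form → E2 95 A3.
U+10C561: 4-byte form → F4 8C 95 A1.
U+30F5: 3-byte form → E3 83 B5.
Concatenated (29 bytes): F0 90 8C 9B E8 B7 80 F0 93 8B AE F0 A5 AF A8 F1 B0 B4 90 E2 95 A3 F4 8C 95 A1 E3 83 B5.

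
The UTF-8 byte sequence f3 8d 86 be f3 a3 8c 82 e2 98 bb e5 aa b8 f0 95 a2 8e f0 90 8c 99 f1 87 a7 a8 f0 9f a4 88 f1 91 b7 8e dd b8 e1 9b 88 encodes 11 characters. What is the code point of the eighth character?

Offset 0: leading byte 0xF3 = 11110011 → 4-byte char #1 = F3 8D 86 BE.
Offset 4: leading byte 0xF3 = 11110011 → 4-byte char #2 = F3 A3 8C 82.
Offset 8: leading byte 0xE2 = 11100010 → 3-byte char #3 = E2 98 BB.
Offset 11: leading byte 0xE5 = 11100101 → 3-byte char #4 = E5 AA B8.
Offset 14: leading byte 0xF0 = 11110000 → 4-byte char #5 = F0 95 A2 8E.
Offset 18: leading byte 0xF0 = 11110000 → 4-byte char #6 = F0 90 8C 99.
Offset 22: leading byte 0xF1 = 11110001 → 4-byte char #7 = F1 87 A7 A8.
Offset 26: leading byte 0xF0 = 11110000 → 4-byte char #8 = F0 9F A4 88.
Leading byte 0xF0 = 11110000 matches 11110xxx → 4-byte sequence.
Byte 1: 0xF0 = 11110000, payload 000 (3 bits).
Byte 2: 0x9F = 10011111 (10xxxxxx ✓), payload 011111.
Byte 3: 0xA4 = 10100100 (10xxxxxx ✓), payload 100100.
Byte 4: 0x88 = 10001000 (10xxxxxx ✓), payload 001000.
Concatenate: 000011111100100001000 = 0x1F908 (21 bits → U+1F908).

U+1F908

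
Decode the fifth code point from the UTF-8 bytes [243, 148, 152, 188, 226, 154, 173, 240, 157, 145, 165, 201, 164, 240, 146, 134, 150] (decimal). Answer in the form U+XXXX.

U+12196

Offset 0: leading byte 0xF3 = 11110011 → 4-byte char #1 = F3 94 98 BC.
Offset 4: leading byte 0xE2 = 11100010 → 3-byte char #2 = E2 9A AD.
Offset 7: leading byte 0xF0 = 11110000 → 4-byte char #3 = F0 9D 91 A5.
Offset 11: leading byte 0xC9 = 11001001 → 2-byte char #4 = C9 A4.
Offset 13: leading byte 0xF0 = 11110000 → 4-byte char #5 = F0 92 86 96.
Leading byte 0xF0 = 11110000 matches 11110xxx → 4-byte sequence.
Byte 1: 0xF0 = 11110000, payload 000 (3 bits).
Byte 2: 0x92 = 10010010 (10xxxxxx ✓), payload 010010.
Byte 3: 0x86 = 10000110 (10xxxxxx ✓), payload 000110.
Byte 4: 0x96 = 10010110 (10xxxxxx ✓), payload 010110.
Concatenate: 000010010000110010110 = 0x12196 (21 bits → U+12196).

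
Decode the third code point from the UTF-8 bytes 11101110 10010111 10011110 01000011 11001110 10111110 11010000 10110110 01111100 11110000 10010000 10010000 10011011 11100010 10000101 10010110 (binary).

U+03BE

Offset 0: leading byte 0xEE = 11101110 → 3-byte char #1 = EE 97 9E.
Offset 3: leading byte 0x43 = 01000011 → 1-byte char #2 = 43.
Offset 4: leading byte 0xCE = 11001110 → 2-byte char #3 = CE BE.
Leading byte 0xCE = 11001110 matches 110xxxxx → 2-byte sequence.
Byte 1: 0xCE = 11001110, payload 01110 (5 bits).
Byte 2: 0xBE = 10111110 (10xxxxxx ✓), payload 111110.
Concatenate: 01110111110 = 0x3BE (11 bits → U+03BE).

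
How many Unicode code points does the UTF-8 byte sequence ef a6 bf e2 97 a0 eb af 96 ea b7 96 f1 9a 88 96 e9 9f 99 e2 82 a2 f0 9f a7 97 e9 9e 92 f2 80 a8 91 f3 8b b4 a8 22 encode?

12

Byte at offset 0: 0xEF = 11101111 → 3-byte char (#1). Advance 3.
Byte at offset 3: 0xE2 = 11100010 → 3-byte char (#2). Advance 3.
Byte at offset 6: 0xEB = 11101011 → 3-byte char (#3). Advance 3.
Byte at offset 9: 0xEA = 11101010 → 3-byte char (#4). Advance 3.
Byte at offset 12: 0xF1 = 11110001 → 4-byte char (#5). Advance 4.
Byte at offset 16: 0xE9 = 11101001 → 3-byte char (#6). Advance 3.
Byte at offset 19: 0xE2 = 11100010 → 3-byte char (#7). Advance 3.
Byte at offset 22: 0xF0 = 11110000 → 4-byte char (#8). Advance 4.
Byte at offset 26: 0xE9 = 11101001 → 3-byte char (#9). Advance 3.
Byte at offset 29: 0xF2 = 11110010 → 4-byte char (#10). Advance 4.
Byte at offset 33: 0xF3 = 11110011 → 4-byte char (#11). Advance 4.
Byte at offset 37: 0x22 = 00100010 → 1-byte char (#12). Advance 1.
Reached end at offset 38 after 12 code points.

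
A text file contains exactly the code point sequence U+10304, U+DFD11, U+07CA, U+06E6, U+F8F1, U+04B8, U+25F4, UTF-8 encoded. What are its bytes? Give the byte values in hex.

F0 90 8C 84 F3 9F B4 91 DF 8A DB A6 EF A3 B1 D2 B8 E2 97 B4

U+10304: 4-byte form → F0 90 8C 84.
U+DFD11: 4-byte form → F3 9F B4 91.
U+07CA: 2-byte form → DF 8A.
U+06E6: 2-byte form → DB A6.
U+F8F1: 3-byte form → EF A3 B1.
U+04B8: 2-byte form → D2 B8.
U+25F4: 3-byte form → E2 97 B4.
Concatenated (20 bytes): F0 90 8C 84 F3 9F B4 91 DF 8A DB A6 EF A3 B1 D2 B8 E2 97 B4.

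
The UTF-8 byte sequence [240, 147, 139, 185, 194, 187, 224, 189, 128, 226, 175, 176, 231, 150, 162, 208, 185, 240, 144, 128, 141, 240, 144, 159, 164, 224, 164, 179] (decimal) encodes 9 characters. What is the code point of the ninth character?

Offset 0: leading byte 0xF0 = 11110000 → 4-byte char #1 = F0 93 8B B9.
Offset 4: leading byte 0xC2 = 11000010 → 2-byte char #2 = C2 BB.
Offset 6: leading byte 0xE0 = 11100000 → 3-byte char #3 = E0 BD 80.
Offset 9: leading byte 0xE2 = 11100010 → 3-byte char #4 = E2 AF B0.
Offset 12: leading byte 0xE7 = 11100111 → 3-byte char #5 = E7 96 A2.
Offset 15: leading byte 0xD0 = 11010000 → 2-byte char #6 = D0 B9.
Offset 17: leading byte 0xF0 = 11110000 → 4-byte char #7 = F0 90 80 8D.
Offset 21: leading byte 0xF0 = 11110000 → 4-byte char #8 = F0 90 9F A4.
Offset 25: leading byte 0xE0 = 11100000 → 3-byte char #9 = E0 A4 B3.
Leading byte 0xE0 = 11100000 matches 1110xxxx → 3-byte sequence.
Byte 1: 0xE0 = 11100000, payload 0000 (4 bits).
Byte 2: 0xA4 = 10100100 (10xxxxxx ✓), payload 100100.
Byte 3: 0xB3 = 10110011 (10xxxxxx ✓), payload 110011.
Concatenate: 0000100100110011 = 0x933 (16 bits → U+0933).

U+0933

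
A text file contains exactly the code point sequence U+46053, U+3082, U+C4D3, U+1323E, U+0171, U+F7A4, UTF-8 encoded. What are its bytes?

F1 86 81 93 E3 82 82 EC 93 93 F0 93 88 BE C5 B1 EF 9E A4

U+46053: 4-byte form → F1 86 81 93.
U+3082: 3-byte form → E3 82 82.
U+C4D3: 3-byte form → EC 93 93.
U+1323E: 4-byte form → F0 93 88 BE.
U+0171: 2-byte form → C5 B1.
U+F7A4: 3-byte form → EF 9E A4.
Concatenated (19 bytes): F1 86 81 93 E3 82 82 EC 93 93 F0 93 88 BE C5 B1 EF 9E A4.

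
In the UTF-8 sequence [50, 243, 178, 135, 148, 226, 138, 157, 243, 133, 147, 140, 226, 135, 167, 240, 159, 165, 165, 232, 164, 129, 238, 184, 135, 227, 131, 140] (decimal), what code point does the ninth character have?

U+30CC

Offset 0: leading byte 0x32 = 00110010 → 1-byte char #1 = 32.
Offset 1: leading byte 0xF3 = 11110011 → 4-byte char #2 = F3 B2 87 94.
Offset 5: leading byte 0xE2 = 11100010 → 3-byte char #3 = E2 8A 9D.
Offset 8: leading byte 0xF3 = 11110011 → 4-byte char #4 = F3 85 93 8C.
Offset 12: leading byte 0xE2 = 11100010 → 3-byte char #5 = E2 87 A7.
Offset 15: leading byte 0xF0 = 11110000 → 4-byte char #6 = F0 9F A5 A5.
Offset 19: leading byte 0xE8 = 11101000 → 3-byte char #7 = E8 A4 81.
Offset 22: leading byte 0xEE = 11101110 → 3-byte char #8 = EE B8 87.
Offset 25: leading byte 0xE3 = 11100011 → 3-byte char #9 = E3 83 8C.
Leading byte 0xE3 = 11100011 matches 1110xxxx → 3-byte sequence.
Byte 1: 0xE3 = 11100011, payload 0011 (4 bits).
Byte 2: 0x83 = 10000011 (10xxxxxx ✓), payload 000011.
Byte 3: 0x8C = 10001100 (10xxxxxx ✓), payload 001100.
Concatenate: 0011000011001100 = 0x30CC (16 bits → U+30CC).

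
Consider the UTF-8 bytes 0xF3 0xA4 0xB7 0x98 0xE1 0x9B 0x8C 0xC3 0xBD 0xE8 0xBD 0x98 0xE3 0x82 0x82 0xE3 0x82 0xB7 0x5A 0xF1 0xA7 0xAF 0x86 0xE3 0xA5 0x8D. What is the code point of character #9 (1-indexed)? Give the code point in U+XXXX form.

U+394D

Offset 0: leading byte 0xF3 = 11110011 → 4-byte char #1 = F3 A4 B7 98.
Offset 4: leading byte 0xE1 = 11100001 → 3-byte char #2 = E1 9B 8C.
Offset 7: leading byte 0xC3 = 11000011 → 2-byte char #3 = C3 BD.
Offset 9: leading byte 0xE8 = 11101000 → 3-byte char #4 = E8 BD 98.
Offset 12: leading byte 0xE3 = 11100011 → 3-byte char #5 = E3 82 82.
Offset 15: leading byte 0xE3 = 11100011 → 3-byte char #6 = E3 82 B7.
Offset 18: leading byte 0x5A = 01011010 → 1-byte char #7 = 5A.
Offset 19: leading byte 0xF1 = 11110001 → 4-byte char #8 = F1 A7 AF 86.
Offset 23: leading byte 0xE3 = 11100011 → 3-byte char #9 = E3 A5 8D.
Leading byte 0xE3 = 11100011 matches 1110xxxx → 3-byte sequence.
Byte 1: 0xE3 = 11100011, payload 0011 (4 bits).
Byte 2: 0xA5 = 10100101 (10xxxxxx ✓), payload 100101.
Byte 3: 0x8D = 10001101 (10xxxxxx ✓), payload 001101.
Concatenate: 0011100101001101 = 0x394D (16 bits → U+394D).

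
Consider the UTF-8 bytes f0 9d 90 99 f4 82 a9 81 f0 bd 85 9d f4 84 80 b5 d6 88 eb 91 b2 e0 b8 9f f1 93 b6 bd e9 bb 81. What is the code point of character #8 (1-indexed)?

U+53DBD

Offset 0: leading byte 0xF0 = 11110000 → 4-byte char #1 = F0 9D 90 99.
Offset 4: leading byte 0xF4 = 11110100 → 4-byte char #2 = F4 82 A9 81.
Offset 8: leading byte 0xF0 = 11110000 → 4-byte char #3 = F0 BD 85 9D.
Offset 12: leading byte 0xF4 = 11110100 → 4-byte char #4 = F4 84 80 B5.
Offset 16: leading byte 0xD6 = 11010110 → 2-byte char #5 = D6 88.
Offset 18: leading byte 0xEB = 11101011 → 3-byte char #6 = EB 91 B2.
Offset 21: leading byte 0xE0 = 11100000 → 3-byte char #7 = E0 B8 9F.
Offset 24: leading byte 0xF1 = 11110001 → 4-byte char #8 = F1 93 B6 BD.
Leading byte 0xF1 = 11110001 matches 11110xxx → 4-byte sequence.
Byte 1: 0xF1 = 11110001, payload 001 (3 bits).
Byte 2: 0x93 = 10010011 (10xxxxxx ✓), payload 010011.
Byte 3: 0xB6 = 10110110 (10xxxxxx ✓), payload 110110.
Byte 4: 0xBD = 10111101 (10xxxxxx ✓), payload 111101.
Concatenate: 001010011110110111101 = 0x53DBD (21 bits → U+53DBD).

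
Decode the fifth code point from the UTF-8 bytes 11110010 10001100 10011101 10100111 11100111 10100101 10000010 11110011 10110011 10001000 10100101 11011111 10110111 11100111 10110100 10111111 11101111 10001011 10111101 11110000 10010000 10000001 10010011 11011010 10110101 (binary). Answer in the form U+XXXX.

Offset 0: leading byte 0xF2 = 11110010 → 4-byte char #1 = F2 8C 9D A7.
Offset 4: leading byte 0xE7 = 11100111 → 3-byte char #2 = E7 A5 82.
Offset 7: leading byte 0xF3 = 11110011 → 4-byte char #3 = F3 B3 88 A5.
Offset 11: leading byte 0xDF = 11011111 → 2-byte char #4 = DF B7.
Offset 13: leading byte 0xE7 = 11100111 → 3-byte char #5 = E7 B4 BF.
Leading byte 0xE7 = 11100111 matches 1110xxxx → 3-byte sequence.
Byte 1: 0xE7 = 11100111, payload 0111 (4 bits).
Byte 2: 0xB4 = 10110100 (10xxxxxx ✓), payload 110100.
Byte 3: 0xBF = 10111111 (10xxxxxx ✓), payload 111111.
Concatenate: 0111110100111111 = 0x7D3F (16 bits → U+7D3F).

U+7D3F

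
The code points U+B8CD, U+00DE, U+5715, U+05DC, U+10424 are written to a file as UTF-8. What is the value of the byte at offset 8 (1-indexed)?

0x95

1-indexed offset 8 is 0-indexed offset 7.
U+B8CD → 3-byte form EB A3 8D at offsets 0–2.
U+00DE → 2-byte form C3 9E at offsets 3–4.
U+5715 → 3-byte form E5 9C 95 at offsets 5–7.
Offset 7 falls in char 3's range; it's byte 3 of E5 9C 95 = 0x95.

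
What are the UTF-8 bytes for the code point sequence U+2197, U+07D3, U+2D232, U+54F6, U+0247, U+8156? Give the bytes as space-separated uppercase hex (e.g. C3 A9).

E2 86 97 DF 93 F0 AD 88 B2 E5 93 B6 C9 87 E8 85 96

U+2197: 3-byte form → E2 86 97.
U+07D3: 2-byte form → DF 93.
U+2D232: 4-byte form → F0 AD 88 B2.
U+54F6: 3-byte form → E5 93 B6.
U+0247: 2-byte form → C9 87.
U+8156: 3-byte form → E8 85 96.
Concatenated (17 bytes): E2 86 97 DF 93 F0 AD 88 B2 E5 93 B6 C9 87 E8 85 96.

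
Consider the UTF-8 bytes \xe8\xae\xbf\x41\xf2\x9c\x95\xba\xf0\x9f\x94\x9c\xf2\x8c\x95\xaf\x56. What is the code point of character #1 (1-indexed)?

Offset 0: leading byte 0xE8 = 11101000 → 3-byte char #1 = E8 AE BF.
Leading byte 0xE8 = 11101000 matches 1110xxxx → 3-byte sequence.
Byte 1: 0xE8 = 11101000, payload 1000 (4 bits).
Byte 2: 0xAE = 10101110 (10xxxxxx ✓), payload 101110.
Byte 3: 0xBF = 10111111 (10xxxxxx ✓), payload 111111.
Concatenate: 1000101110111111 = 0x8BBF (16 bits → U+8BBF).

U+8BBF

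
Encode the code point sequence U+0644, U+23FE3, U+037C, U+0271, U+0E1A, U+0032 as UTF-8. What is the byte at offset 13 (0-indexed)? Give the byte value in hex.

U+0644 → 2-byte form D9 84 at offsets 0–1.
U+23FE3 → 4-byte form F0 A3 BF A3 at offsets 2–5.
U+037C → 2-byte form CD BC at offsets 6–7.
U+0271 → 2-byte form C9 B1 at offsets 8–9.
U+0E1A → 3-byte form E0 B8 9A at offsets 10–12.
U+0032 → 1-byte form 32 at offsets 13–13.
Offset 13 falls in char 6's range; it's byte 1 of 32 = 0x32.

0x32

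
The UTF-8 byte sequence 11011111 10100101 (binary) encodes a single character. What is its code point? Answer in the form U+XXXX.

U+07E5

Leading byte 0xDF = 11011111 matches 110xxxxx → 2-byte sequence.
Byte 1: 0xDF = 11011111, payload 11111 (5 bits).
Byte 2: 0xA5 = 10100101 (10xxxxxx ✓), payload 100101.
Concatenate: 11111100101 = 0x7E5 (11 bits → U+07E5).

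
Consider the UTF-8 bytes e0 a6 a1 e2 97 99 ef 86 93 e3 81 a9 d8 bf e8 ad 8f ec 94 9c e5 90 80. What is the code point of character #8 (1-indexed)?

Offset 0: leading byte 0xE0 = 11100000 → 3-byte char #1 = E0 A6 A1.
Offset 3: leading byte 0xE2 = 11100010 → 3-byte char #2 = E2 97 99.
Offset 6: leading byte 0xEF = 11101111 → 3-byte char #3 = EF 86 93.
Offset 9: leading byte 0xE3 = 11100011 → 3-byte char #4 = E3 81 A9.
Offset 12: leading byte 0xD8 = 11011000 → 2-byte char #5 = D8 BF.
Offset 14: leading byte 0xE8 = 11101000 → 3-byte char #6 = E8 AD 8F.
Offset 17: leading byte 0xEC = 11101100 → 3-byte char #7 = EC 94 9C.
Offset 20: leading byte 0xE5 = 11100101 → 3-byte char #8 = E5 90 80.
Leading byte 0xE5 = 11100101 matches 1110xxxx → 3-byte sequence.
Byte 1: 0xE5 = 11100101, payload 0101 (4 bits).
Byte 2: 0x90 = 10010000 (10xxxxxx ✓), payload 010000.
Byte 3: 0x80 = 10000000 (10xxxxxx ✓), payload 000000.
Concatenate: 0101010000000000 = 0x5400 (16 bits → U+5400).

U+5400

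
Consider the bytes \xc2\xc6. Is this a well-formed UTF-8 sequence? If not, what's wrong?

invalid (non-continuation byte where continuation expected)

Leading byte 0xC2 = 11000010 → 2-byte form.
Byte 2 is 0xC6 = 11000110, which is not 10xxxxxx — expected a continuation byte.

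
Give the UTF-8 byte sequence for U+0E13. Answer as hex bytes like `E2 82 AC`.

U+0E13 = 0xE13 = 3603 decimal. In range U+0800–U+FFFF → 3-byte form: 1110xxxx 10xxxxxx 10xxxxxx.
Binary (16 bits): 0000111000010011.
Split 4+6+6: 0000 | 111000 | 010011.
Byte 1: 11100000 = 0xE0.
Byte 2: 10111000 = 0xB8.
Byte 3: 10010011 = 0x93.

E0 B8 93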